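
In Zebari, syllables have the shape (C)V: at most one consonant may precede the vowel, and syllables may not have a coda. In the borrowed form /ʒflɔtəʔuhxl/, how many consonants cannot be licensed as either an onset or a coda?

Under (C)V, the unsyllabifiable consonants are /ʒ/, /f/, /h/, /x/, /l/ (no codas are permitted; onsets are limited to one consonant).

5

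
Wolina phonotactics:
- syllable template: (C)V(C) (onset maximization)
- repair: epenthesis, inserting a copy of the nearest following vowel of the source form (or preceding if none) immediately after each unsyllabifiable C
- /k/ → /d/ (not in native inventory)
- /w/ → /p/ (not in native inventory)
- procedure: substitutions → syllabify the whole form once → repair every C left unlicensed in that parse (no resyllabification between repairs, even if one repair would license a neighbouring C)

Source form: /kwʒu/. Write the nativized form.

dupuʒu

Substitution: /k/ → /d/, /w/ → /p/, giving /dpʒu/.
Syllabifying with onset maximization leaves /d/, /p/ stranded (at most one coda consonant is licensed; onsets are limited to one consonant).
Inserting the epenthetic vowel yields /d/ → /du/, /p/ → /pu/.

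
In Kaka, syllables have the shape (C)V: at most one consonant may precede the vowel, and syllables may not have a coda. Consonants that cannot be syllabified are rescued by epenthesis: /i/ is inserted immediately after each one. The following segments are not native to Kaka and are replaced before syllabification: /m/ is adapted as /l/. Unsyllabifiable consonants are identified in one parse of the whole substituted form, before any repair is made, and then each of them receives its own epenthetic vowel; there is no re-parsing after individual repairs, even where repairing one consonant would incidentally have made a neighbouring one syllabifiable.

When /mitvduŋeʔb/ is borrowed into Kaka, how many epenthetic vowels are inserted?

4

After substitution the input is /litvduŋeʔb/.
The unsyllabifiable consonants are /t/, /v/, /ʔ/, /b/; each receives one epenthetic vowel.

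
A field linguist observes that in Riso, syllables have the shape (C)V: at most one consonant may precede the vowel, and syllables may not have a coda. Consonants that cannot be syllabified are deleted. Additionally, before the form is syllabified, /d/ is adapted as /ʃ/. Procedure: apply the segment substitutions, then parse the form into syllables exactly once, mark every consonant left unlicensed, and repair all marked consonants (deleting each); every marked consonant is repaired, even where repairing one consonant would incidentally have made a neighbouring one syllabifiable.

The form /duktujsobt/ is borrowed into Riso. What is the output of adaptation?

ʃutuso

Substitution: /d/ → /ʃ/, giving /ʃuktujsobt/.
The consonants /k/, /j/, /b/, /t/ cannot be parsed into a legal (C)V syllable (no codas are permitted; onsets are limited to one consonant).
Deletion applies to /k/, /j/, /b/, /t/.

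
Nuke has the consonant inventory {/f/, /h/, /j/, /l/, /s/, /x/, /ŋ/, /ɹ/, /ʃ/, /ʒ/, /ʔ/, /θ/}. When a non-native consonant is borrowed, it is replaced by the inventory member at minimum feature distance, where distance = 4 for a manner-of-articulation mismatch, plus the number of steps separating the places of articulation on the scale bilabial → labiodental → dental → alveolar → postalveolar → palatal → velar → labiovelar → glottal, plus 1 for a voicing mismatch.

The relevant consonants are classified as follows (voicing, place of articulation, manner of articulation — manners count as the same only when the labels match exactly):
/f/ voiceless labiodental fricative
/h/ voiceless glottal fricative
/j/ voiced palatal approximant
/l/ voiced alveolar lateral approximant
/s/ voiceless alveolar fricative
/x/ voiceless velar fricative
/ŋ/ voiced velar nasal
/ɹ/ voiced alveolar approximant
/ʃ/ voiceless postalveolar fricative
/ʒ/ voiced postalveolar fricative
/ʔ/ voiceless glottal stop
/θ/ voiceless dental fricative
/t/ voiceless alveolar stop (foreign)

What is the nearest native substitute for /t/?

s

/s/ is closest: manner differs (stop→fricative, +4), place distance 0 (alveolar→alveolar), same voicing; total 4. Next closest is /l/ at distance 5.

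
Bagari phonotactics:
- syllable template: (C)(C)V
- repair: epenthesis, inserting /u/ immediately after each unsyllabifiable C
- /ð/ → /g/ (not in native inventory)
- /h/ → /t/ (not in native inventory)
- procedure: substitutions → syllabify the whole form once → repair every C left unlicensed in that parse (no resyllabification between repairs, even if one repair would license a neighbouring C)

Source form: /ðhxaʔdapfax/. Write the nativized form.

gutxaʔdapfaxu

Substitution: /ð/ → /g/, /h/ → /t/, giving /gtxaʔdapfax/.
Under (C)(C)V, the unsyllabifiable consonants are /g/, /x/ (no codas are permitted; onsets may contain at most 2 consonants).
Epenthesis after each stranded consonant: /g/ → /gu/, /x/ → /xu/.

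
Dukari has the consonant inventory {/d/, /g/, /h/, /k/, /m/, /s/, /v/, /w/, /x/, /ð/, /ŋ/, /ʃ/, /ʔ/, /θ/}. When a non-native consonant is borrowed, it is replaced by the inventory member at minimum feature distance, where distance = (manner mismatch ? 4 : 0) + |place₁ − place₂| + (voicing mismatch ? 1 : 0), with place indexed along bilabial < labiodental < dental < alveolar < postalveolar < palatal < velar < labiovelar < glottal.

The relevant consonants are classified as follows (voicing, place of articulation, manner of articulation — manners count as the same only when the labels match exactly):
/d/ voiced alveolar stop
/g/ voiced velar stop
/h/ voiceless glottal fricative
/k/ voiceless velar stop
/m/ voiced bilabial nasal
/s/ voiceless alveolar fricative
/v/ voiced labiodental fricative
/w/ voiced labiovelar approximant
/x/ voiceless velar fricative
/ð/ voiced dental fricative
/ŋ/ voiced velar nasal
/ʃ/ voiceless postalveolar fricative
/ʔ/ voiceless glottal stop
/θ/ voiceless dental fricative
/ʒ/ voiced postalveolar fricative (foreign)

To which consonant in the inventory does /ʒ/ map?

ʃ

/ʃ/ is closest: same manner (fricative), place distance 0 (postalveolar→postalveolar), voicing differs (+1); total 1. Next closest is /s/ at distance 2.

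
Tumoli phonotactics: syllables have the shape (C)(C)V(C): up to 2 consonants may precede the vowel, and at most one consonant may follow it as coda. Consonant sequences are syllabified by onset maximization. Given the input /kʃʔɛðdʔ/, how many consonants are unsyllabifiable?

3

Syllabifying with onset maximization leaves /k/, /d/, /ʔ/ stranded (at most one coda consonant is licensed; onsets may contain at most 2 consonants).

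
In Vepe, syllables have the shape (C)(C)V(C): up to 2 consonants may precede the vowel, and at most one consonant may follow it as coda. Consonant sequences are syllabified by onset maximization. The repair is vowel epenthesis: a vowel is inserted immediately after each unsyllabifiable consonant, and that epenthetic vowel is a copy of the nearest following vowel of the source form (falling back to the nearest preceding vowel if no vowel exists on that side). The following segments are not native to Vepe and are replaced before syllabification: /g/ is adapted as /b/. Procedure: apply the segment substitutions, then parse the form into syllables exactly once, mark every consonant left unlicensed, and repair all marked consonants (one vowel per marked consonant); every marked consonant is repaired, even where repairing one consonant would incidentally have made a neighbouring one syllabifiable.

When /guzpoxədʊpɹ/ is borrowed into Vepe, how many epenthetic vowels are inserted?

After substitution the input is /buzpoxədʊpɹ/.
The unsyllabifiable consonants are /ɹ/; each receives one epenthetic vowel.

1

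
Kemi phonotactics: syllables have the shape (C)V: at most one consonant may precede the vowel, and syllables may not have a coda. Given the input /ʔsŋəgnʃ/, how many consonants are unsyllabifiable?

5

Syllabifying with onset maximization leaves /ʔ/, /s/, /g/, /n/, /ʃ/ stranded (no codas are permitted; onsets are limited to one consonant).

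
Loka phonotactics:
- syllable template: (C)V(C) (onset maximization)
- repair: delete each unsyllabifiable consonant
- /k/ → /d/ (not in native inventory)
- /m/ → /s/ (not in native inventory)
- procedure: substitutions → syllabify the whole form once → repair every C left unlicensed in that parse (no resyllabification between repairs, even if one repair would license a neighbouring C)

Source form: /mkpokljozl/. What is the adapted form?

podjoz

Substitution: /m/ → /s/, /k/ → /d/, giving /sdpodljozl/.
Under (C)V(C), the unsyllabifiable consonants are /s/, /d/, /l/, /l/ (at most one coda consonant is licensed; onsets are limited to one consonant).
Each unlicensed consonant is deleted: /s/, /d/, /l/, /l/.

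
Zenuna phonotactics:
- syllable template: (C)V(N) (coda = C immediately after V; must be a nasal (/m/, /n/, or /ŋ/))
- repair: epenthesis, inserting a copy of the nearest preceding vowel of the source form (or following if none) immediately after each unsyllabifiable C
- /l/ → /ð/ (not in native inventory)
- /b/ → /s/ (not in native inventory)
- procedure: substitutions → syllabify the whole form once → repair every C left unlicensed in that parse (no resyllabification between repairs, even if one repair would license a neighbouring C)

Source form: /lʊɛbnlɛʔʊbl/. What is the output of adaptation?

Substitution: /l/ → /ð/, /b/ → /s/, giving /ðʊɛsnðɛʔʊsð/.
Under (C)V(N), the unsyllabifiable consonants are /s/, /n/, /s/, /ð/ (only a nasal (/m/, /n/, or /ŋ/) is licensed in coda position; onsets are limited to one consonant).
Epenthesis after each stranded consonant: /s/ → /sɛ/, /n/ → /nɛ/, /s/ → /sʊ/, /ð/ → /ðʊ/.

ðʊɛsɛnɛðɛʔʊsʊðʊ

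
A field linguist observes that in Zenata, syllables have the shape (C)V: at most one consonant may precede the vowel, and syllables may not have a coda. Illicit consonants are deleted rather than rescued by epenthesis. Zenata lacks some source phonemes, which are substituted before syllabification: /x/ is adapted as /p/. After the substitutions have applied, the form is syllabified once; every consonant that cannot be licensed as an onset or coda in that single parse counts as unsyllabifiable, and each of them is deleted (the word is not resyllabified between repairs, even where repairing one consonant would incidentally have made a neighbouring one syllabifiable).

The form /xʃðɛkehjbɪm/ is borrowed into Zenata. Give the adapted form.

Substitution: /x/ → /p/, giving /pʃðɛkehjbɪm/.
Under (C)V, the unsyllabifiable consonants are /p/, /ʃ/, /h/, /j/, /m/ (no codas are permitted; onsets are limited to one consonant).
Deletion applies to /p/, /ʃ/, /h/, /j/, /m/.

ðɛkebɪ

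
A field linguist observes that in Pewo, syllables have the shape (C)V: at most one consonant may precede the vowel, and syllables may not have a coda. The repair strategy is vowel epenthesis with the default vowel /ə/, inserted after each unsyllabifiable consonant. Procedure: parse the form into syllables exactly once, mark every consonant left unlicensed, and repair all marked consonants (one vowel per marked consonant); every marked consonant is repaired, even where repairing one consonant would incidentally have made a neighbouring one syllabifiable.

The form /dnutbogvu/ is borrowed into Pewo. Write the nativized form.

dənutəbogəvu

Under (C)V, the unsyllabifiable consonants are /d/, /t/, /g/ (no codas are permitted; onsets are limited to one consonant).
Epenthesis after each stranded consonant: /d/ → /də/, /t/ → /tə/, /g/ → /gə/.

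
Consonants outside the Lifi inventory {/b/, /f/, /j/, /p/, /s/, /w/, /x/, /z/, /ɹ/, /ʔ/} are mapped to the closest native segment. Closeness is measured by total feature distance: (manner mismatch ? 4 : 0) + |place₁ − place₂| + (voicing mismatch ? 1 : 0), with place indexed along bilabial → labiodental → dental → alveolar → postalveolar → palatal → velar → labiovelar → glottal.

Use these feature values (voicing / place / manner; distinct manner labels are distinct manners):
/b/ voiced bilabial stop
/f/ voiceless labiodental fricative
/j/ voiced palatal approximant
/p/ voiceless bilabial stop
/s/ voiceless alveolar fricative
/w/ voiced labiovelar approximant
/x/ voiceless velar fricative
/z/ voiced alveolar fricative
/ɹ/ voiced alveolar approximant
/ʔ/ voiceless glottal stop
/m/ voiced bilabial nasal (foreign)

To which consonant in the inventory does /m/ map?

/b/ is closest: manner differs (nasal→stop, +4), place distance 0 (bilabial→bilabial), same voicing; total 4. Next closest is /p/ at distance 5.

b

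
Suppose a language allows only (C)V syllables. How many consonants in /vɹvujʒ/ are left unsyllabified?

The consonants /v/, /ɹ/, /j/, /ʒ/ cannot be parsed into a legal (C)V syllable (no codas are permitted; onsets are limited to one consonant).

4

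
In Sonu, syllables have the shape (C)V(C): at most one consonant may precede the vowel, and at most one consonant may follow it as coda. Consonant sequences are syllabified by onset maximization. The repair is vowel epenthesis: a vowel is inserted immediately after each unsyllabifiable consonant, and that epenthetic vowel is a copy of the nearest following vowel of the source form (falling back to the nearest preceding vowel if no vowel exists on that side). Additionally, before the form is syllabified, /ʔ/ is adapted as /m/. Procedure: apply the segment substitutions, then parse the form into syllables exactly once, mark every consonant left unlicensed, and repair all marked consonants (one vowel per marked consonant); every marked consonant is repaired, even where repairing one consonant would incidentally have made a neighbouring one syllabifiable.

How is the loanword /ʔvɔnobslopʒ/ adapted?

Substitution: /ʔ/ → /m/, giving /mvɔnobslopʒ/.
The consonants /m/, /s/, /ʒ/ cannot be parsed into a legal (C)V(C) syllable (at most one coda consonant is licensed; onsets are limited to one consonant).
Epenthesis after each stranded consonant: /m/ → /mɔ/, /s/ → /so/, /ʒ/ → /ʒo/.

mɔvɔnobsolopʒo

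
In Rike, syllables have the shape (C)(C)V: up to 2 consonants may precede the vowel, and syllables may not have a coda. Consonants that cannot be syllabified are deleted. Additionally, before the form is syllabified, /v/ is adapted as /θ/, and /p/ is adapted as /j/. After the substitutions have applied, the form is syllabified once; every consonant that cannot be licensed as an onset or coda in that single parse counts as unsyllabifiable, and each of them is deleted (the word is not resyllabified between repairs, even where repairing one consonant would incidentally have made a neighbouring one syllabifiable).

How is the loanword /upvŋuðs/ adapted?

Substitution: /p/ → /j/, /v/ → /θ/, giving /ujθŋuðs/.
Syllabifying with onset maximization leaves /j/, /ð/, /s/ stranded (no codas are permitted; onsets may contain at most 2 consonants).
Each unlicensed consonant is deleted: /j/, /ð/, /s/.

uθŋu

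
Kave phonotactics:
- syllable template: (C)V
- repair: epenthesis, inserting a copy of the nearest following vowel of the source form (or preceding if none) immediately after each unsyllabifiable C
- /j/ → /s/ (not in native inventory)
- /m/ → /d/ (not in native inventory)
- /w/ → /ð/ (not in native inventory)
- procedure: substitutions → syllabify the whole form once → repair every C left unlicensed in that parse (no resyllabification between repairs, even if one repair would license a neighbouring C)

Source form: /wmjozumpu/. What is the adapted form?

Substitution: /w/ → /ð/, /m/ → /d/, /j/ → /s/, giving /ðdsozudpu/.
Under (C)V, the unsyllabifiable consonants are /ð/, /d/, /d/ (no codas are permitted; onsets are limited to one consonant).
Epenthesis after each stranded consonant: /ð/ → /ðo/, /d/ → /do/, /d/ → /du/.

ðodosozudupu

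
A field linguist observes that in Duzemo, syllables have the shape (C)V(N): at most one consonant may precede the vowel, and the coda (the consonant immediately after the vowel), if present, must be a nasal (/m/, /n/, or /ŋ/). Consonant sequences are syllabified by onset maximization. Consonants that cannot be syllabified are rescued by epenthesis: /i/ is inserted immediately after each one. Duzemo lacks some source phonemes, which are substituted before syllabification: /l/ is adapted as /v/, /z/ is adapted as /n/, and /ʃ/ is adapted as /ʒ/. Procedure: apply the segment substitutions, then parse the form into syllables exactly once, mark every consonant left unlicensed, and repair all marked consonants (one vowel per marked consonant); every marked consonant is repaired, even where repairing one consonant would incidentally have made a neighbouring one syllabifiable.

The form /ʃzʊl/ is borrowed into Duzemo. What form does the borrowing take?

ʒinʊvi

Substitution: /ʃ/ → /ʒ/, /z/ → /n/, /l/ → /v/, giving /ʒnʊv/.
Syllabifying with onset maximization leaves /ʒ/, /v/ stranded (only a nasal (/m/, /n/, or /ŋ/) is licensed in coda position; onsets are limited to one consonant).
Inserting the epenthetic vowel yields /ʒ/ → /ʒi/, /v/ → /vi/.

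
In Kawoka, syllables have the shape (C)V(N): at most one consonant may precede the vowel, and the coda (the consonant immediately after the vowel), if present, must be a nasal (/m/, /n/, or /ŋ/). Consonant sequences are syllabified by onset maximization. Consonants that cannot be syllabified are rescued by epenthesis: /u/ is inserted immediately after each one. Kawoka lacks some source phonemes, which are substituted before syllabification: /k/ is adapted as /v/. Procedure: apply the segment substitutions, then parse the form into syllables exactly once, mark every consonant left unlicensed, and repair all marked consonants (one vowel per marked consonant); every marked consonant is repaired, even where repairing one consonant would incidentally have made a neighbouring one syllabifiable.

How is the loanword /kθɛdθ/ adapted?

vuθɛduθu

Substitution: /k/ → /v/, giving /vθɛdθ/.
The consonants /v/, /d/, /θ/ cannot be parsed into a legal (C)V(N) syllable (only a nasal (/m/, /n/, or /ŋ/) is licensed in coda position; onsets are limited to one consonant).
Each unlicensed consonant becomes the onset of a new syllable: /v/ → /vu/, /d/ → /du/, /θ/ → /θu/.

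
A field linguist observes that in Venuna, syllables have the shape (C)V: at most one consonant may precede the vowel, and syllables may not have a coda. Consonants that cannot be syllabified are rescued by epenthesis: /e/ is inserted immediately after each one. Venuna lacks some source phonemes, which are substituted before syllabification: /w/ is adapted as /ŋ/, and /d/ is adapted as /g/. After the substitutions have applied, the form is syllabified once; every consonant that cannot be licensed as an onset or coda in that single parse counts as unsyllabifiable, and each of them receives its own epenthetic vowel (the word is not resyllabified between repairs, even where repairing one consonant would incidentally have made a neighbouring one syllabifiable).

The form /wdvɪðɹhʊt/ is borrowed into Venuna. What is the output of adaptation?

ŋegevɪðeɹehʊte

Substitution: /w/ → /ŋ/, /d/ → /g/, giving /ŋgvɪðɹhʊt/.
Syllabifying with onset maximization leaves /ŋ/, /g/, /ð/, /ɹ/, /t/ stranded (no codas are permitted; onsets are limited to one consonant).
Epenthesis after each stranded consonant: /ŋ/ → /ŋe/, /g/ → /ge/, /ð/ → /ðe/, /ɹ/ → /ɹe/, /t/ → /te/.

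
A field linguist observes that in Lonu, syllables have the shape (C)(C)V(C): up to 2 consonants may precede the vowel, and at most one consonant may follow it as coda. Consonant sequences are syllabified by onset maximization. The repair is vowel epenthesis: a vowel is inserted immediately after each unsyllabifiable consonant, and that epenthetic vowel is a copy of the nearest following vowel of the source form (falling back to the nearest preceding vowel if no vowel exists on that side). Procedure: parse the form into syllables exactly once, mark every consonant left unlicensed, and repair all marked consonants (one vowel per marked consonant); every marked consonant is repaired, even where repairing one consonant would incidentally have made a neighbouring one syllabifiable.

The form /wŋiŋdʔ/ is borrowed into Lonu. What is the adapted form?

Syllabifying with onset maximization leaves /d/, /ʔ/ stranded (at most one coda consonant is licensed; onsets may contain at most 2 consonants).
Epenthesis after each stranded consonant: /d/ → /di/, /ʔ/ → /ʔi/.

wŋiŋdiʔi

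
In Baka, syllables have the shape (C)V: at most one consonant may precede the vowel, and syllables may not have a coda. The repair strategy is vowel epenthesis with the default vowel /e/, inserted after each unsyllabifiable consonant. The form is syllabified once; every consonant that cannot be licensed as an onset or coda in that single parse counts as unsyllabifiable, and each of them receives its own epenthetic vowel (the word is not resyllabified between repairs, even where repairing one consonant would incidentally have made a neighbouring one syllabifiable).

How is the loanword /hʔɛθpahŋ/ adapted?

Syllabifying with onset maximization leaves /h/, /θ/, /h/, /ŋ/ stranded (no codas are permitted; onsets are limited to one consonant).
Epenthesis after each stranded consonant: /h/ → /he/, /θ/ → /θe/, /h/ → /he/, /ŋ/ → /ŋe/.

heʔɛθepaheŋe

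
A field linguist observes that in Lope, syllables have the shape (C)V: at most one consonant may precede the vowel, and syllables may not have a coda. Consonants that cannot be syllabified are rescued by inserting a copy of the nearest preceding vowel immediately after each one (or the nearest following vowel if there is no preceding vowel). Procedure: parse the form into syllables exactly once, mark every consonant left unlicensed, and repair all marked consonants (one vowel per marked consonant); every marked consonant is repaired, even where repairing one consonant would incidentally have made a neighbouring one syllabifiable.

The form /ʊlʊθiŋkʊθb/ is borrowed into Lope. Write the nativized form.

ʊlʊθiŋikʊθʊbʊ

Under (C)V, the unsyllabifiable consonants are /ŋ/, /θ/, /b/ (no codas are permitted; onsets are limited to one consonant).
Epenthesis after each stranded consonant: /ŋ/ → /ŋi/, /θ/ → /θʊ/, /b/ → /bʊ/.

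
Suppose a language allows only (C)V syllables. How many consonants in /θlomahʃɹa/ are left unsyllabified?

Syllabifying with onset maximization leaves /θ/, /h/, /ʃ/ stranded (no codas are permitted; onsets are limited to one consonant).

3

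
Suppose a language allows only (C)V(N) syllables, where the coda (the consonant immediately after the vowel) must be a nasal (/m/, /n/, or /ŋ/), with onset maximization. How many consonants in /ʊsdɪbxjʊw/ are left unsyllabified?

4

Syllabifying with onset maximization leaves /s/, /b/, /x/, /w/ stranded (only a nasal (/m/, /n/, or /ŋ/) is licensed in coda position; onsets are limited to one consonant).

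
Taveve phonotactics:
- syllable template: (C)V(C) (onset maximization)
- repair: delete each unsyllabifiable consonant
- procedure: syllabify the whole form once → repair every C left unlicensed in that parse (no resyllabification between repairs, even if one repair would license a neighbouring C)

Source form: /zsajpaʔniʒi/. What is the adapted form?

sajpaʔniʒi

The consonants /z/ cannot be parsed into a legal (C)V(C) syllable (at most one coda consonant is licensed; onsets are limited to one consonant).
Deletion applies to /z/.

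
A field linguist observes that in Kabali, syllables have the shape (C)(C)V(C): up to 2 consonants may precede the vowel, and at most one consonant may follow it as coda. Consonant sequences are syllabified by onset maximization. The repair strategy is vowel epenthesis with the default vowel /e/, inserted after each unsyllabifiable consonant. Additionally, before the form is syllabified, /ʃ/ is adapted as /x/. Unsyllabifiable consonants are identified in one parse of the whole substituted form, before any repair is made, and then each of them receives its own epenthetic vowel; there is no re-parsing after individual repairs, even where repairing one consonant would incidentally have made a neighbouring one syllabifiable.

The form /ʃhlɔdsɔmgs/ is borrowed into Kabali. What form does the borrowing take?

Substitution: /ʃ/ → /x/, giving /xhlɔdsɔmgs/.
The consonants /x/, /g/, /s/ cannot be parsed into a legal (C)(C)V(C) syllable (at most one coda consonant is licensed; onsets may contain at most 2 consonants).
Each unlicensed consonant becomes the onset of a new syllable: /x/ → /xe/, /g/ → /ge/, /s/ → /se/.

xehlɔdsɔmgese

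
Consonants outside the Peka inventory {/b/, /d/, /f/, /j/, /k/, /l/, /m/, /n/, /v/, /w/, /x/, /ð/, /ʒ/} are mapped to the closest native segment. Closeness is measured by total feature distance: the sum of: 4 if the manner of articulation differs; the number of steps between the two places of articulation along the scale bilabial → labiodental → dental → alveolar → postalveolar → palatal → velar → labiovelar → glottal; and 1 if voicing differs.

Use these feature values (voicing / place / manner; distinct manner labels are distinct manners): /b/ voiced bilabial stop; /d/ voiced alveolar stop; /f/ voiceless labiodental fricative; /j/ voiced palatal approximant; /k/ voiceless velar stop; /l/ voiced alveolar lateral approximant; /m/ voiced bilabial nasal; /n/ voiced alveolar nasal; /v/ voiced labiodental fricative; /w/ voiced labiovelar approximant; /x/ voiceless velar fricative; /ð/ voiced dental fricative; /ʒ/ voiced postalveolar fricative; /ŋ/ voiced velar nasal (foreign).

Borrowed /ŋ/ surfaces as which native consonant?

n

/n/ is closest: same manner (nasal), place distance 3 (velar→alveolar), same voicing; total 3. Next closest is /j/ at distance 5.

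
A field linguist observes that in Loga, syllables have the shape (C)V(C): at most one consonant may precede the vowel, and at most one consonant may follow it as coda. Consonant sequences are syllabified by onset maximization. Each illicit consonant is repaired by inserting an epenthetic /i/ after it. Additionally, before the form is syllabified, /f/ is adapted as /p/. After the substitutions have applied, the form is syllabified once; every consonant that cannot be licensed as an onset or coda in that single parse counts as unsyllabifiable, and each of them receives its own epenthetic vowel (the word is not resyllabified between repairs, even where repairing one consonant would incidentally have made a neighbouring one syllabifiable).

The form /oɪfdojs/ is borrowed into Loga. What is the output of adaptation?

Substitution: /f/ → /p/, giving /oɪpdojs/.
Under (C)V(C), the unsyllabifiable consonants are /s/ (at most one coda consonant is licensed; onsets are limited to one consonant).
Epenthesis after each stranded consonant: /s/ → /si/.

oɪpdojsi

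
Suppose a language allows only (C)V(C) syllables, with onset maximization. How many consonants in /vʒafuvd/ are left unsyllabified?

Syllabifying with onset maximization leaves /v/, /d/ stranded (at most one coda consonant is licensed; onsets are limited to one consonant).

2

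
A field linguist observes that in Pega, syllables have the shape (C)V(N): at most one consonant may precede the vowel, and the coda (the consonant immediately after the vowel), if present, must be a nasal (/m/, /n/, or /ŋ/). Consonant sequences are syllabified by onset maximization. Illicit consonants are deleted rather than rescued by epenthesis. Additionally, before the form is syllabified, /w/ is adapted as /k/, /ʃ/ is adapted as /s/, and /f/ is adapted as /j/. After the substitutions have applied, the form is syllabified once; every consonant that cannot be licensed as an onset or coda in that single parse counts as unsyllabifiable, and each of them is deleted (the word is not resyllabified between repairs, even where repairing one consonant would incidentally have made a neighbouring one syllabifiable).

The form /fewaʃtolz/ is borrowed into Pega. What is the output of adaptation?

jekato

Substitution: /f/ → /j/, /w/ → /k/, /ʃ/ → /s/, giving /jekastolz/.
Under (C)V(N), the unsyllabifiable consonants are /s/, /l/, /z/ (only a nasal (/m/, /n/, or /ŋ/) is licensed in coda position; onsets are limited to one consonant).
Each unlicensed consonant is deleted: /s/, /l/, /z/.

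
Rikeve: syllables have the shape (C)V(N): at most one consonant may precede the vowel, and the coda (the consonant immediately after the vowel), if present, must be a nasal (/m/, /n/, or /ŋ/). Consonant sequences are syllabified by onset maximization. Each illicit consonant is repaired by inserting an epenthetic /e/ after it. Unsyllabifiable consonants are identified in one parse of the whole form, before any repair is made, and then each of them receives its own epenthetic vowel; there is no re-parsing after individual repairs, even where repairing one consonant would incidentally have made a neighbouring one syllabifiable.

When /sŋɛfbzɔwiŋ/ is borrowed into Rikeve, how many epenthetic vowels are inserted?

3

The unsyllabifiable consonants are /s/, /f/, /b/; each receives one epenthetic vowel.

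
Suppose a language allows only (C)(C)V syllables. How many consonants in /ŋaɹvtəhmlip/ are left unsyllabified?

The consonants /ɹ/, /h/, /p/ cannot be parsed into a legal (C)(C)V syllable (no codas are permitted; onsets may contain at most 2 consonants).

3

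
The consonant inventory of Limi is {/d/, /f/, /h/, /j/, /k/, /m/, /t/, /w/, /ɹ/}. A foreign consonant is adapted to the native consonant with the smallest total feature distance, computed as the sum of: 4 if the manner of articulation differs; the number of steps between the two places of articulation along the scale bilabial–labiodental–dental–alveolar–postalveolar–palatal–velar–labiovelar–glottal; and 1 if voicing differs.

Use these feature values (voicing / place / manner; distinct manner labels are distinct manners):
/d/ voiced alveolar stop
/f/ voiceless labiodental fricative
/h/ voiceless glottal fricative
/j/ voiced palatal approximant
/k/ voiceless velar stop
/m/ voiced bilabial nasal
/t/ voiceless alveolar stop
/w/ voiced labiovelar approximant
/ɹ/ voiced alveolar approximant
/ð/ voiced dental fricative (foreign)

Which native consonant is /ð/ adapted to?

/f/ is closest: same manner (fricative), place distance 1 (dental→labiodental), voicing differs (+1); total 2. Next closest is /d/ at distance 5.

f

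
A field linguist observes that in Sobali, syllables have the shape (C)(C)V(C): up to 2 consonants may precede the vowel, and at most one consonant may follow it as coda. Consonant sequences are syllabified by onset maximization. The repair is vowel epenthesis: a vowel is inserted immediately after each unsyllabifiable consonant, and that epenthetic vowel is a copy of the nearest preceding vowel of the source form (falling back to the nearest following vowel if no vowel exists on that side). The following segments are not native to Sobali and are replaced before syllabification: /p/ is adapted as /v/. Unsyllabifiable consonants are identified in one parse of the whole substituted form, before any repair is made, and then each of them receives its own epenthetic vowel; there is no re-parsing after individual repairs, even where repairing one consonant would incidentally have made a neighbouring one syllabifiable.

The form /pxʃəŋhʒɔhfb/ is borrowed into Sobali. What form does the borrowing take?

Substitution: /p/ → /v/, giving /vxʃəŋhʒɔhfb/.
Syllabifying with onset maximization leaves /v/, /f/, /b/ stranded (at most one coda consonant is licensed; onsets may contain at most 2 consonants).
Epenthesis after each stranded consonant: /v/ → /və/, /f/ → /fɔ/, /b/ → /bɔ/.

vəxʃəŋhʒɔhfɔbɔ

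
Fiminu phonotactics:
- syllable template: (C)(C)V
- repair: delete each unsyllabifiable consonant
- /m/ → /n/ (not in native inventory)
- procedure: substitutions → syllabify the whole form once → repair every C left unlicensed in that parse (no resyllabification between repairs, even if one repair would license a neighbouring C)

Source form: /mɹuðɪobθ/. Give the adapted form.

Substitution: /m/ → /n/, giving /nɹuðɪobθ/.
Under (C)(C)V, the unsyllabifiable consonants are /b/, /θ/ (no codas are permitted; onsets may contain at most 2 consonants).
Each unlicensed consonant is deleted: /b/, /θ/.

nɹuðɪo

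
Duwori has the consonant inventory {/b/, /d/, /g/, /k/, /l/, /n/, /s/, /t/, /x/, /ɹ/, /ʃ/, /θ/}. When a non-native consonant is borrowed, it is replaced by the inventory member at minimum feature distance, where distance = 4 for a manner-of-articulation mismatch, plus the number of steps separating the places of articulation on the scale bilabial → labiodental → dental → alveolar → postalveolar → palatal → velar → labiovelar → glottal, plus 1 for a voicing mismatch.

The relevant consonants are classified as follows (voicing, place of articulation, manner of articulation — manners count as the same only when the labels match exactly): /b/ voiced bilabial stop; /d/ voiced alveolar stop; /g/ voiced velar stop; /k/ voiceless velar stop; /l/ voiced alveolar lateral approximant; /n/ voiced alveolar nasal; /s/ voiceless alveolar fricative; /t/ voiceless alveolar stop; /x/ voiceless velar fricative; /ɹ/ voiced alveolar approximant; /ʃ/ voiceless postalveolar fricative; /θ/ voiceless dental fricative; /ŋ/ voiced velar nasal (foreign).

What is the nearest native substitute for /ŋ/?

/n/ is closest: same manner (nasal), place distance 3 (velar→alveolar), same voicing; total 3. Next closest is /g/ at distance 4.

n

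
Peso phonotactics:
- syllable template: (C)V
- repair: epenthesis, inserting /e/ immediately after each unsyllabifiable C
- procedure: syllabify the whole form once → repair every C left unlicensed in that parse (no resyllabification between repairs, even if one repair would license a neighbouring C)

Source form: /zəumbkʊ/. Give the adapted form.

The consonants /m/, /b/ cannot be parsed into a legal (C)V syllable (no codas are permitted; onsets are limited to one consonant).
Inserting the epenthetic vowel yields /m/ → /me/, /b/ → /be/.

zəumebekʊ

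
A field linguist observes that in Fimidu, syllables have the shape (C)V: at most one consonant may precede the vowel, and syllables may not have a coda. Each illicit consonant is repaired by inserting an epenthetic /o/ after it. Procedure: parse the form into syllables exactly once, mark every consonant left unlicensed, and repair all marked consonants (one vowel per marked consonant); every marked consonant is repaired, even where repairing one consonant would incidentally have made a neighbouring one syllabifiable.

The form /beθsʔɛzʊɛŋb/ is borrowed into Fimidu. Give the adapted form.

beθosoʔɛzʊɛŋobo

Syllabifying with onset maximization leaves /θ/, /s/, /ŋ/, /b/ stranded (no codas are permitted; onsets are limited to one consonant).
Inserting the epenthetic vowel yields /θ/ → /θo/, /s/ → /so/, /ŋ/ → /ŋo/, /b/ → /bo/.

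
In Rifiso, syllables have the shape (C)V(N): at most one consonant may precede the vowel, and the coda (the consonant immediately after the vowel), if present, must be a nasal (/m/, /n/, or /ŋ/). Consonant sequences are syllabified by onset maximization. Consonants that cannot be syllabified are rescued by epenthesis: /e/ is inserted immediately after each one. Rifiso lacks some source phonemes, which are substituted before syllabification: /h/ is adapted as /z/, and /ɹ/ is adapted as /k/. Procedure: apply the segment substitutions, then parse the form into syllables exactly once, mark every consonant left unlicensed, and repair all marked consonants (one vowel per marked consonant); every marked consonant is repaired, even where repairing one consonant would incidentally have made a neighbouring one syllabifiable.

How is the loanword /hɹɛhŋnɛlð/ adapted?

zekɛzeŋenɛleðe

Substitution: /h/ → /z/, /ɹ/ → /k/, giving /zkɛzŋnɛlð/.
Under (C)V(N), the unsyllabifiable consonants are /z/, /z/, /ŋ/, /l/, /ð/ (only a nasal (/m/, /n/, or /ŋ/) is licensed in coda position; onsets are limited to one consonant).
Epenthesis after each stranded consonant: /z/ → /ze/, /z/ → /ze/, /ŋ/ → /ŋe/, /l/ → /le/, /ð/ → /ðe/.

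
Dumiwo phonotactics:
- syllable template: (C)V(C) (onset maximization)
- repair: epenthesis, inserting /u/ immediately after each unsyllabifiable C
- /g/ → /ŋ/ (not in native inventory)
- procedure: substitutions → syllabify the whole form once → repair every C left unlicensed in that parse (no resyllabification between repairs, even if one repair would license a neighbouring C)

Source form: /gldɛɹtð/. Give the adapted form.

Substitution: /g/ → /ŋ/, giving /ŋldɛɹtð/.
Syllabifying with onset maximization leaves /ŋ/, /l/, /t/, /ð/ stranded (at most one coda consonant is licensed; onsets are limited to one consonant).
Each unlicensed consonant becomes the onset of a new syllable: /ŋ/ → /ŋu/, /l/ → /lu/, /t/ → /tu/, /ð/ → /ðu/.

ŋuludɛɹtuðu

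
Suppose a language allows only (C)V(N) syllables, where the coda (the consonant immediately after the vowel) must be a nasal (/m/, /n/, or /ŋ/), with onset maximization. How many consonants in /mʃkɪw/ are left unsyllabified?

Syllabifying with onset maximization leaves /m/, /ʃ/, /w/ stranded (only a nasal (/m/, /n/, or /ŋ/) is licensed in coda position; onsets are limited to one consonant).

3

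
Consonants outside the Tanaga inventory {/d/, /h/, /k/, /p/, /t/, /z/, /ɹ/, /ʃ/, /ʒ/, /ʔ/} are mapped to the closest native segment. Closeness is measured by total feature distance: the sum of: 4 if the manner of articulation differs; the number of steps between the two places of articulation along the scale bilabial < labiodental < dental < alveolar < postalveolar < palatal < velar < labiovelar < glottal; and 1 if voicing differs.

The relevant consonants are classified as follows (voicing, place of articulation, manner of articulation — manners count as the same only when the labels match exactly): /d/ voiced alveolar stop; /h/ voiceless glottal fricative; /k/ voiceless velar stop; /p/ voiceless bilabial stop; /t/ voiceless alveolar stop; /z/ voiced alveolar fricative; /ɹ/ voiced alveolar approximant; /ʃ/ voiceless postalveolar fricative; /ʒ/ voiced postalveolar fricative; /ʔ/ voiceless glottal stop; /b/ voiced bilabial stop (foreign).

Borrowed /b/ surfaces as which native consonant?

p

/p/ is closest: same manner (stop), place distance 0 (bilabial→bilabial), voicing differs (+1); total 1. Next closest is /d/ at distance 3.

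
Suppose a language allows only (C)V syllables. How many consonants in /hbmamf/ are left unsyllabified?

The consonants /h/, /b/, /m/, /f/ cannot be parsed into a legal (C)V syllable (no codas are permitted; onsets are limited to one consonant).

4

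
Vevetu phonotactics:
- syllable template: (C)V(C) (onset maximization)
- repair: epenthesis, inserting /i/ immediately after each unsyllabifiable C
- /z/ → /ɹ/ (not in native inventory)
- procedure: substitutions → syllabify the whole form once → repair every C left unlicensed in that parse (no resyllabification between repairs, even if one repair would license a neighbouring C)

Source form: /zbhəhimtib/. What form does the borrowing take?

Substitution: /z/ → /ɹ/, giving /ɹbhəhimtib/.
The consonants /ɹ/, /b/ cannot be parsed into a legal (C)V(C) syllable (at most one coda consonant is licensed; onsets are limited to one consonant).
Each unlicensed consonant becomes the onset of a new syllable: /ɹ/ → /ɹi/, /b/ → /bi/.

ɹibihəhimtib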